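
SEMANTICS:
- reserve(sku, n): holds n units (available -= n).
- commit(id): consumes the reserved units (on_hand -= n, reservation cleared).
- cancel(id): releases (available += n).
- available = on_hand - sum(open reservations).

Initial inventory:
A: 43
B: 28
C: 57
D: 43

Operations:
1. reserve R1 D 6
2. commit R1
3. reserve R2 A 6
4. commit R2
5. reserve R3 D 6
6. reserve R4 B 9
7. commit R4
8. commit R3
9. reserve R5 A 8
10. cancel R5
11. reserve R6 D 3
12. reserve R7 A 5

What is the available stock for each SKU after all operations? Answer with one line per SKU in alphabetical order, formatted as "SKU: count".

Answer: A: 32
B: 19
C: 57
D: 28

Derivation:
Step 1: reserve R1 D 6 -> on_hand[A=43 B=28 C=57 D=43] avail[A=43 B=28 C=57 D=37] open={R1}
Step 2: commit R1 -> on_hand[A=43 B=28 C=57 D=37] avail[A=43 B=28 C=57 D=37] open={}
Step 3: reserve R2 A 6 -> on_hand[A=43 B=28 C=57 D=37] avail[A=37 B=28 C=57 D=37] open={R2}
Step 4: commit R2 -> on_hand[A=37 B=28 C=57 D=37] avail[A=37 B=28 C=57 D=37] open={}
Step 5: reserve R3 D 6 -> on_hand[A=37 B=28 C=57 D=37] avail[A=37 B=28 C=57 D=31] open={R3}
Step 6: reserve R4 B 9 -> on_hand[A=37 B=28 C=57 D=37] avail[A=37 B=19 C=57 D=31] open={R3,R4}
Step 7: commit R4 -> on_hand[A=37 B=19 C=57 D=37] avail[A=37 B=19 C=57 D=31] open={R3}
Step 8: commit R3 -> on_hand[A=37 B=19 C=57 D=31] avail[A=37 B=19 C=57 D=31] open={}
Step 9: reserve R5 A 8 -> on_hand[A=37 B=19 C=57 D=31] avail[A=29 B=19 C=57 D=31] open={R5}
Step 10: cancel R5 -> on_hand[A=37 B=19 C=57 D=31] avail[A=37 B=19 C=57 D=31] open={}
Step 11: reserve R6 D 3 -> on_hand[A=37 B=19 C=57 D=31] avail[A=37 B=19 C=57 D=28] open={R6}
Step 12: reserve R7 A 5 -> on_hand[A=37 B=19 C=57 D=31] avail[A=32 B=19 C=57 D=28] open={R6,R7}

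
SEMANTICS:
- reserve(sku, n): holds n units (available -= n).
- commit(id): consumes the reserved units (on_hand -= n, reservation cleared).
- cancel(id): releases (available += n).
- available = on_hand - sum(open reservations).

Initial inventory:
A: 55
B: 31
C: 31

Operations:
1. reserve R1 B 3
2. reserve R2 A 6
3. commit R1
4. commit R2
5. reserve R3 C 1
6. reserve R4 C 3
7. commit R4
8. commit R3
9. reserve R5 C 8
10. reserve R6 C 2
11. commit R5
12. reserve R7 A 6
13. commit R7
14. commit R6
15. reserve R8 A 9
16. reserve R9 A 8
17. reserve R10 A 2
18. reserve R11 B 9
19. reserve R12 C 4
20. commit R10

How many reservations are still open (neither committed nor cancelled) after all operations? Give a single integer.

Answer: 4

Derivation:
Step 1: reserve R1 B 3 -> on_hand[A=55 B=31 C=31] avail[A=55 B=28 C=31] open={R1}
Step 2: reserve R2 A 6 -> on_hand[A=55 B=31 C=31] avail[A=49 B=28 C=31] open={R1,R2}
Step 3: commit R1 -> on_hand[A=55 B=28 C=31] avail[A=49 B=28 C=31] open={R2}
Step 4: commit R2 -> on_hand[A=49 B=28 C=31] avail[A=49 B=28 C=31] open={}
Step 5: reserve R3 C 1 -> on_hand[A=49 B=28 C=31] avail[A=49 B=28 C=30] open={R3}
Step 6: reserve R4 C 3 -> on_hand[A=49 B=28 C=31] avail[A=49 B=28 C=27] open={R3,R4}
Step 7: commit R4 -> on_hand[A=49 B=28 C=28] avail[A=49 B=28 C=27] open={R3}
Step 8: commit R3 -> on_hand[A=49 B=28 C=27] avail[A=49 B=28 C=27] open={}
Step 9: reserve R5 C 8 -> on_hand[A=49 B=28 C=27] avail[A=49 B=28 C=19] open={R5}
Step 10: reserve R6 C 2 -> on_hand[A=49 B=28 C=27] avail[A=49 B=28 C=17] open={R5,R6}
Step 11: commit R5 -> on_hand[A=49 B=28 C=19] avail[A=49 B=28 C=17] open={R6}
Step 12: reserve R7 A 6 -> on_hand[A=49 B=28 C=19] avail[A=43 B=28 C=17] open={R6,R7}
Step 13: commit R7 -> on_hand[A=43 B=28 C=19] avail[A=43 B=28 C=17] open={R6}
Step 14: commit R6 -> on_hand[A=43 B=28 C=17] avail[A=43 B=28 C=17] open={}
Step 15: reserve R8 A 9 -> on_hand[A=43 B=28 C=17] avail[A=34 B=28 C=17] open={R8}
Step 16: reserve R9 A 8 -> on_hand[A=43 B=28 C=17] avail[A=26 B=28 C=17] open={R8,R9}
Step 17: reserve R10 A 2 -> on_hand[A=43 B=28 C=17] avail[A=24 B=28 C=17] open={R10,R8,R9}
Step 18: reserve R11 B 9 -> on_hand[A=43 B=28 C=17] avail[A=24 B=19 C=17] open={R10,R11,R8,R9}
Step 19: reserve R12 C 4 -> on_hand[A=43 B=28 C=17] avail[A=24 B=19 C=13] open={R10,R11,R12,R8,R9}
Step 20: commit R10 -> on_hand[A=41 B=28 C=17] avail[A=24 B=19 C=13] open={R11,R12,R8,R9}
Open reservations: ['R11', 'R12', 'R8', 'R9'] -> 4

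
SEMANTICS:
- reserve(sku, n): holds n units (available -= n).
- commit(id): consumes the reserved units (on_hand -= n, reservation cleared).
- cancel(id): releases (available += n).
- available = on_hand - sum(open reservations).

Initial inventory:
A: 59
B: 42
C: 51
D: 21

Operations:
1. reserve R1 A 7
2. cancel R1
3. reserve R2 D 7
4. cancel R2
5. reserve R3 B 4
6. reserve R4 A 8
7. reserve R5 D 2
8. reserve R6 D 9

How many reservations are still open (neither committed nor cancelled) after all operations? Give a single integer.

Answer: 4

Derivation:
Step 1: reserve R1 A 7 -> on_hand[A=59 B=42 C=51 D=21] avail[A=52 B=42 C=51 D=21] open={R1}
Step 2: cancel R1 -> on_hand[A=59 B=42 C=51 D=21] avail[A=59 B=42 C=51 D=21] open={}
Step 3: reserve R2 D 7 -> on_hand[A=59 B=42 C=51 D=21] avail[A=59 B=42 C=51 D=14] open={R2}
Step 4: cancel R2 -> on_hand[A=59 B=42 C=51 D=21] avail[A=59 B=42 C=51 D=21] open={}
Step 5: reserve R3 B 4 -> on_hand[A=59 B=42 C=51 D=21] avail[A=59 B=38 C=51 D=21] open={R3}
Step 6: reserve R4 A 8 -> on_hand[A=59 B=42 C=51 D=21] avail[A=51 B=38 C=51 D=21] open={R3,R4}
Step 7: reserve R5 D 2 -> on_hand[A=59 B=42 C=51 D=21] avail[A=51 B=38 C=51 D=19] open={R3,R4,R5}
Step 8: reserve R6 D 9 -> on_hand[A=59 B=42 C=51 D=21] avail[A=51 B=38 C=51 D=10] open={R3,R4,R5,R6}
Open reservations: ['R3', 'R4', 'R5', 'R6'] -> 4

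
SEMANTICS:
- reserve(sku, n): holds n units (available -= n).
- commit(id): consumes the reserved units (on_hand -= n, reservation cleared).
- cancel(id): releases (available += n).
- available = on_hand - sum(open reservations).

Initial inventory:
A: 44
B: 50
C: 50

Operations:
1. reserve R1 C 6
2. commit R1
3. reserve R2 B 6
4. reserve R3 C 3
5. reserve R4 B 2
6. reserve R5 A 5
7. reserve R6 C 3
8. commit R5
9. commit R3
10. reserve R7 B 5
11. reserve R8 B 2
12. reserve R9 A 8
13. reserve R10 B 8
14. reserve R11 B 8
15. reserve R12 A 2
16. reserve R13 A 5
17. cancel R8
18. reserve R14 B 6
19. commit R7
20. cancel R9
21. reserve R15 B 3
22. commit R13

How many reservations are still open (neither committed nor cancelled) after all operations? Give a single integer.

Step 1: reserve R1 C 6 -> on_hand[A=44 B=50 C=50] avail[A=44 B=50 C=44] open={R1}
Step 2: commit R1 -> on_hand[A=44 B=50 C=44] avail[A=44 B=50 C=44] open={}
Step 3: reserve R2 B 6 -> on_hand[A=44 B=50 C=44] avail[A=44 B=44 C=44] open={R2}
Step 4: reserve R3 C 3 -> on_hand[A=44 B=50 C=44] avail[A=44 B=44 C=41] open={R2,R3}
Step 5: reserve R4 B 2 -> on_hand[A=44 B=50 C=44] avail[A=44 B=42 C=41] open={R2,R3,R4}
Step 6: reserve R5 A 5 -> on_hand[A=44 B=50 C=44] avail[A=39 B=42 C=41] open={R2,R3,R4,R5}
Step 7: reserve R6 C 3 -> on_hand[A=44 B=50 C=44] avail[A=39 B=42 C=38] open={R2,R3,R4,R5,R6}
Step 8: commit R5 -> on_hand[A=39 B=50 C=44] avail[A=39 B=42 C=38] open={R2,R3,R4,R6}
Step 9: commit R3 -> on_hand[A=39 B=50 C=41] avail[A=39 B=42 C=38] open={R2,R4,R6}
Step 10: reserve R7 B 5 -> on_hand[A=39 B=50 C=41] avail[A=39 B=37 C=38] open={R2,R4,R6,R7}
Step 11: reserve R8 B 2 -> on_hand[A=39 B=50 C=41] avail[A=39 B=35 C=38] open={R2,R4,R6,R7,R8}
Step 12: reserve R9 A 8 -> on_hand[A=39 B=50 C=41] avail[A=31 B=35 C=38] open={R2,R4,R6,R7,R8,R9}
Step 13: reserve R10 B 8 -> on_hand[A=39 B=50 C=41] avail[A=31 B=27 C=38] open={R10,R2,R4,R6,R7,R8,R9}
Step 14: reserve R11 B 8 -> on_hand[A=39 B=50 C=41] avail[A=31 B=19 C=38] open={R10,R11,R2,R4,R6,R7,R8,R9}
Step 15: reserve R12 A 2 -> on_hand[A=39 B=50 C=41] avail[A=29 B=19 C=38] open={R10,R11,R12,R2,R4,R6,R7,R8,R9}
Step 16: reserve R13 A 5 -> on_hand[A=39 B=50 C=41] avail[A=24 B=19 C=38] open={R10,R11,R12,R13,R2,R4,R6,R7,R8,R9}
Step 17: cancel R8 -> on_hand[A=39 B=50 C=41] avail[A=24 B=21 C=38] open={R10,R11,R12,R13,R2,R4,R6,R7,R9}
Step 18: reserve R14 B 6 -> on_hand[A=39 B=50 C=41] avail[A=24 B=15 C=38] open={R10,R11,R12,R13,R14,R2,R4,R6,R7,R9}
Step 19: commit R7 -> on_hand[A=39 B=45 C=41] avail[A=24 B=15 C=38] open={R10,R11,R12,R13,R14,R2,R4,R6,R9}
Step 20: cancel R9 -> on_hand[A=39 B=45 C=41] avail[A=32 B=15 C=38] open={R10,R11,R12,R13,R14,R2,R4,R6}
Step 21: reserve R15 B 3 -> on_hand[A=39 B=45 C=41] avail[A=32 B=12 C=38] open={R10,R11,R12,R13,R14,R15,R2,R4,R6}
Step 22: commit R13 -> on_hand[A=34 B=45 C=41] avail[A=32 B=12 C=38] open={R10,R11,R12,R14,R15,R2,R4,R6}
Open reservations: ['R10', 'R11', 'R12', 'R14', 'R15', 'R2', 'R4', 'R6'] -> 8

Answer: 8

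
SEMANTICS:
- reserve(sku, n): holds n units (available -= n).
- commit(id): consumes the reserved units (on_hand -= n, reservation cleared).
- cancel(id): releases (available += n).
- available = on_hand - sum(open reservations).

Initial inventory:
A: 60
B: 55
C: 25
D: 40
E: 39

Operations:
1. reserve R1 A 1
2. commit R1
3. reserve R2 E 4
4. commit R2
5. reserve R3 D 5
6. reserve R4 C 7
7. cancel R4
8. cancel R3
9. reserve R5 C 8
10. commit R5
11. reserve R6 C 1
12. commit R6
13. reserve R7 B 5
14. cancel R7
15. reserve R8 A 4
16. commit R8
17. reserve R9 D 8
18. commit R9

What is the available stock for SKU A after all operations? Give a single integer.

Step 1: reserve R1 A 1 -> on_hand[A=60 B=55 C=25 D=40 E=39] avail[A=59 B=55 C=25 D=40 E=39] open={R1}
Step 2: commit R1 -> on_hand[A=59 B=55 C=25 D=40 E=39] avail[A=59 B=55 C=25 D=40 E=39] open={}
Step 3: reserve R2 E 4 -> on_hand[A=59 B=55 C=25 D=40 E=39] avail[A=59 B=55 C=25 D=40 E=35] open={R2}
Step 4: commit R2 -> on_hand[A=59 B=55 C=25 D=40 E=35] avail[A=59 B=55 C=25 D=40 E=35] open={}
Step 5: reserve R3 D 5 -> on_hand[A=59 B=55 C=25 D=40 E=35] avail[A=59 B=55 C=25 D=35 E=35] open={R3}
Step 6: reserve R4 C 7 -> on_hand[A=59 B=55 C=25 D=40 E=35] avail[A=59 B=55 C=18 D=35 E=35] open={R3,R4}
Step 7: cancel R4 -> on_hand[A=59 B=55 C=25 D=40 E=35] avail[A=59 B=55 C=25 D=35 E=35] open={R3}
Step 8: cancel R3 -> on_hand[A=59 B=55 C=25 D=40 E=35] avail[A=59 B=55 C=25 D=40 E=35] open={}
Step 9: reserve R5 C 8 -> on_hand[A=59 B=55 C=25 D=40 E=35] avail[A=59 B=55 C=17 D=40 E=35] open={R5}
Step 10: commit R5 -> on_hand[A=59 B=55 C=17 D=40 E=35] avail[A=59 B=55 C=17 D=40 E=35] open={}
Step 11: reserve R6 C 1 -> on_hand[A=59 B=55 C=17 D=40 E=35] avail[A=59 B=55 C=16 D=40 E=35] open={R6}
Step 12: commit R6 -> on_hand[A=59 B=55 C=16 D=40 E=35] avail[A=59 B=55 C=16 D=40 E=35] open={}
Step 13: reserve R7 B 5 -> on_hand[A=59 B=55 C=16 D=40 E=35] avail[A=59 B=50 C=16 D=40 E=35] open={R7}
Step 14: cancel R7 -> on_hand[A=59 B=55 C=16 D=40 E=35] avail[A=59 B=55 C=16 D=40 E=35] open={}
Step 15: reserve R8 A 4 -> on_hand[A=59 B=55 C=16 D=40 E=35] avail[A=55 B=55 C=16 D=40 E=35] open={R8}
Step 16: commit R8 -> on_hand[A=55 B=55 C=16 D=40 E=35] avail[A=55 B=55 C=16 D=40 E=35] open={}
Step 17: reserve R9 D 8 -> on_hand[A=55 B=55 C=16 D=40 E=35] avail[A=55 B=55 C=16 D=32 E=35] open={R9}
Step 18: commit R9 -> on_hand[A=55 B=55 C=16 D=32 E=35] avail[A=55 B=55 C=16 D=32 E=35] open={}
Final available[A] = 55

Answer: 55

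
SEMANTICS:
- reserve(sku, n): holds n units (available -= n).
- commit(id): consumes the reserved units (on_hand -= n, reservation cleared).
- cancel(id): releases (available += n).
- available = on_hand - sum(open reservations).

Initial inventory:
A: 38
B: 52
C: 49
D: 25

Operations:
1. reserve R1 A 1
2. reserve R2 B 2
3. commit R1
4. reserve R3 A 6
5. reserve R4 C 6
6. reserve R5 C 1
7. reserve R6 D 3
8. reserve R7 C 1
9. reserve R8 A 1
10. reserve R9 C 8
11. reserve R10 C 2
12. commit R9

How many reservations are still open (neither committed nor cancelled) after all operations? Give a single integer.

Answer: 8

Derivation:
Step 1: reserve R1 A 1 -> on_hand[A=38 B=52 C=49 D=25] avail[A=37 B=52 C=49 D=25] open={R1}
Step 2: reserve R2 B 2 -> on_hand[A=38 B=52 C=49 D=25] avail[A=37 B=50 C=49 D=25] open={R1,R2}
Step 3: commit R1 -> on_hand[A=37 B=52 C=49 D=25] avail[A=37 B=50 C=49 D=25] open={R2}
Step 4: reserve R3 A 6 -> on_hand[A=37 B=52 C=49 D=25] avail[A=31 B=50 C=49 D=25] open={R2,R3}
Step 5: reserve R4 C 6 -> on_hand[A=37 B=52 C=49 D=25] avail[A=31 B=50 C=43 D=25] open={R2,R3,R4}
Step 6: reserve R5 C 1 -> on_hand[A=37 B=52 C=49 D=25] avail[A=31 B=50 C=42 D=25] open={R2,R3,R4,R5}
Step 7: reserve R6 D 3 -> on_hand[A=37 B=52 C=49 D=25] avail[A=31 B=50 C=42 D=22] open={R2,R3,R4,R5,R6}
Step 8: reserve R7 C 1 -> on_hand[A=37 B=52 C=49 D=25] avail[A=31 B=50 C=41 D=22] open={R2,R3,R4,R5,R6,R7}
Step 9: reserve R8 A 1 -> on_hand[A=37 B=52 C=49 D=25] avail[A=30 B=50 C=41 D=22] open={R2,R3,R4,R5,R6,R7,R8}
Step 10: reserve R9 C 8 -> on_hand[A=37 B=52 C=49 D=25] avail[A=30 B=50 C=33 D=22] open={R2,R3,R4,R5,R6,R7,R8,R9}
Step 11: reserve R10 C 2 -> on_hand[A=37 B=52 C=49 D=25] avail[A=30 B=50 C=31 D=22] open={R10,R2,R3,R4,R5,R6,R7,R8,R9}
Step 12: commit R9 -> on_hand[A=37 B=52 C=41 D=25] avail[A=30 B=50 C=31 D=22] open={R10,R2,R3,R4,R5,R6,R7,R8}
Open reservations: ['R10', 'R2', 'R3', 'R4', 'R5', 'R6', 'R7', 'R8'] -> 8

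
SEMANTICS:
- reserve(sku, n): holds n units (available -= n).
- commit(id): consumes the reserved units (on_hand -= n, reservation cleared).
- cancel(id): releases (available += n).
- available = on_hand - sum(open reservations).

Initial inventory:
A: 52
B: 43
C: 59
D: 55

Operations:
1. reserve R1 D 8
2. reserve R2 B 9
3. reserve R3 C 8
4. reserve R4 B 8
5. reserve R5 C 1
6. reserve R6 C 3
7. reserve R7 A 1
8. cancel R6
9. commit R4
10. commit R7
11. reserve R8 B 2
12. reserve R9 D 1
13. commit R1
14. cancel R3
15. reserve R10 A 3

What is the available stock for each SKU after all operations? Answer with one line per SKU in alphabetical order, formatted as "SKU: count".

Answer: A: 48
B: 24
C: 58
D: 46

Derivation:
Step 1: reserve R1 D 8 -> on_hand[A=52 B=43 C=59 D=55] avail[A=52 B=43 C=59 D=47] open={R1}
Step 2: reserve R2 B 9 -> on_hand[A=52 B=43 C=59 D=55] avail[A=52 B=34 C=59 D=47] open={R1,R2}
Step 3: reserve R3 C 8 -> on_hand[A=52 B=43 C=59 D=55] avail[A=52 B=34 C=51 D=47] open={R1,R2,R3}
Step 4: reserve R4 B 8 -> on_hand[A=52 B=43 C=59 D=55] avail[A=52 B=26 C=51 D=47] open={R1,R2,R3,R4}
Step 5: reserve R5 C 1 -> on_hand[A=52 B=43 C=59 D=55] avail[A=52 B=26 C=50 D=47] open={R1,R2,R3,R4,R5}
Step 6: reserve R6 C 3 -> on_hand[A=52 B=43 C=59 D=55] avail[A=52 B=26 C=47 D=47] open={R1,R2,R3,R4,R5,R6}
Step 7: reserve R7 A 1 -> on_hand[A=52 B=43 C=59 D=55] avail[A=51 B=26 C=47 D=47] open={R1,R2,R3,R4,R5,R6,R7}
Step 8: cancel R6 -> on_hand[A=52 B=43 C=59 D=55] avail[A=51 B=26 C=50 D=47] open={R1,R2,R3,R4,R5,R7}
Step 9: commit R4 -> on_hand[A=52 B=35 C=59 D=55] avail[A=51 B=26 C=50 D=47] open={R1,R2,R3,R5,R7}
Step 10: commit R7 -> on_hand[A=51 B=35 C=59 D=55] avail[A=51 B=26 C=50 D=47] open={R1,R2,R3,R5}
Step 11: reserve R8 B 2 -> on_hand[A=51 B=35 C=59 D=55] avail[A=51 B=24 C=50 D=47] open={R1,R2,R3,R5,R8}
Step 12: reserve R9 D 1 -> on_hand[A=51 B=35 C=59 D=55] avail[A=51 B=24 C=50 D=46] open={R1,R2,R3,R5,R8,R9}
Step 13: commit R1 -> on_hand[A=51 B=35 C=59 D=47] avail[A=51 B=24 C=50 D=46] open={R2,R3,R5,R8,R9}
Step 14: cancel R3 -> on_hand[A=51 B=35 C=59 D=47] avail[A=51 B=24 C=58 D=46] open={R2,R5,R8,R9}
Step 15: reserve R10 A 3 -> on_hand[A=51 B=35 C=59 D=47] avail[A=48 B=24 C=58 D=46] open={R10,R2,R5,R8,R9}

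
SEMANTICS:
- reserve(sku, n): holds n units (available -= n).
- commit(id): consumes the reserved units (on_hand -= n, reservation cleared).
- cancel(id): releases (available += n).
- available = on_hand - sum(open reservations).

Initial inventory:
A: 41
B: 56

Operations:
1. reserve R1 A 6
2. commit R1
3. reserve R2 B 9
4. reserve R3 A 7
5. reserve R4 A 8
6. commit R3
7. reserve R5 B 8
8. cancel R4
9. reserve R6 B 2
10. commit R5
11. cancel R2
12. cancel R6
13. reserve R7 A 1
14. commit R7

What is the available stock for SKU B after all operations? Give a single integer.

Step 1: reserve R1 A 6 -> on_hand[A=41 B=56] avail[A=35 B=56] open={R1}
Step 2: commit R1 -> on_hand[A=35 B=56] avail[A=35 B=56] open={}
Step 3: reserve R2 B 9 -> on_hand[A=35 B=56] avail[A=35 B=47] open={R2}
Step 4: reserve R3 A 7 -> on_hand[A=35 B=56] avail[A=28 B=47] open={R2,R3}
Step 5: reserve R4 A 8 -> on_hand[A=35 B=56] avail[A=20 B=47] open={R2,R3,R4}
Step 6: commit R3 -> on_hand[A=28 B=56] avail[A=20 B=47] open={R2,R4}
Step 7: reserve R5 B 8 -> on_hand[A=28 B=56] avail[A=20 B=39] open={R2,R4,R5}
Step 8: cancel R4 -> on_hand[A=28 B=56] avail[A=28 B=39] open={R2,R5}
Step 9: reserve R6 B 2 -> on_hand[A=28 B=56] avail[A=28 B=37] open={R2,R5,R6}
Step 10: commit R5 -> on_hand[A=28 B=48] avail[A=28 B=37] open={R2,R6}
Step 11: cancel R2 -> on_hand[A=28 B=48] avail[A=28 B=46] open={R6}
Step 12: cancel R6 -> on_hand[A=28 B=48] avail[A=28 B=48] open={}
Step 13: reserve R7 A 1 -> on_hand[A=28 B=48] avail[A=27 B=48] open={R7}
Step 14: commit R7 -> on_hand[A=27 B=48] avail[A=27 B=48] open={}
Final available[B] = 48

Answer: 48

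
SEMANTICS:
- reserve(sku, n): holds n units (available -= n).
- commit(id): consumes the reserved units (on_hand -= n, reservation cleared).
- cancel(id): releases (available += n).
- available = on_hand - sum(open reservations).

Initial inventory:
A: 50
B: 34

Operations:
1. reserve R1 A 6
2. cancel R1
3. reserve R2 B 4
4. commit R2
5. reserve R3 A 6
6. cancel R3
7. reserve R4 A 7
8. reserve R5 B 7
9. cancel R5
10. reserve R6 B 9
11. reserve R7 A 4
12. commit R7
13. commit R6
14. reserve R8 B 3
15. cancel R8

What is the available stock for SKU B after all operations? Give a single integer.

Answer: 21

Derivation:
Step 1: reserve R1 A 6 -> on_hand[A=50 B=34] avail[A=44 B=34] open={R1}
Step 2: cancel R1 -> on_hand[A=50 B=34] avail[A=50 B=34] open={}
Step 3: reserve R2 B 4 -> on_hand[A=50 B=34] avail[A=50 B=30] open={R2}
Step 4: commit R2 -> on_hand[A=50 B=30] avail[A=50 B=30] open={}
Step 5: reserve R3 A 6 -> on_hand[A=50 B=30] avail[A=44 B=30] open={R3}
Step 6: cancel R3 -> on_hand[A=50 B=30] avail[A=50 B=30] open={}
Step 7: reserve R4 A 7 -> on_hand[A=50 B=30] avail[A=43 B=30] open={R4}
Step 8: reserve R5 B 7 -> on_hand[A=50 B=30] avail[A=43 B=23] open={R4,R5}
Step 9: cancel R5 -> on_hand[A=50 B=30] avail[A=43 B=30] open={R4}
Step 10: reserve R6 B 9 -> on_hand[A=50 B=30] avail[A=43 B=21] open={R4,R6}
Step 11: reserve R7 A 4 -> on_hand[A=50 B=30] avail[A=39 B=21] open={R4,R6,R7}
Step 12: commit R7 -> on_hand[A=46 B=30] avail[A=39 B=21] open={R4,R6}
Step 13: commit R6 -> on_hand[A=46 B=21] avail[A=39 B=21] open={R4}
Step 14: reserve R8 B 3 -> on_hand[A=46 B=21] avail[A=39 B=18] open={R4,R8}
Step 15: cancel R8 -> on_hand[A=46 B=21] avail[A=39 B=21] open={R4}
Final available[B] = 21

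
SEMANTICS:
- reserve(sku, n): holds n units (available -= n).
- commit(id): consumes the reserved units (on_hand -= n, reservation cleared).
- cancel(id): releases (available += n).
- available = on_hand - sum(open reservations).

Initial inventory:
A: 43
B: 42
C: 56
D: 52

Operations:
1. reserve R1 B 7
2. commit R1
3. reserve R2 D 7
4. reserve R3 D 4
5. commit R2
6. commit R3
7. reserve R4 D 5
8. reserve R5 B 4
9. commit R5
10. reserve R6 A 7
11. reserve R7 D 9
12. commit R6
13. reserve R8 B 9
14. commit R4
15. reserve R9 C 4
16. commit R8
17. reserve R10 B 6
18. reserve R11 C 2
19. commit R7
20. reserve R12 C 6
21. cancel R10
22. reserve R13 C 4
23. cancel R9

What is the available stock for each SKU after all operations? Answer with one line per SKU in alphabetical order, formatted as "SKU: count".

Answer: A: 36
B: 22
C: 44
D: 27

Derivation:
Step 1: reserve R1 B 7 -> on_hand[A=43 B=42 C=56 D=52] avail[A=43 B=35 C=56 D=52] open={R1}
Step 2: commit R1 -> on_hand[A=43 B=35 C=56 D=52] avail[A=43 B=35 C=56 D=52] open={}
Step 3: reserve R2 D 7 -> on_hand[A=43 B=35 C=56 D=52] avail[A=43 B=35 C=56 D=45] open={R2}
Step 4: reserve R3 D 4 -> on_hand[A=43 B=35 C=56 D=52] avail[A=43 B=35 C=56 D=41] open={R2,R3}
Step 5: commit R2 -> on_hand[A=43 B=35 C=56 D=45] avail[A=43 B=35 C=56 D=41] open={R3}
Step 6: commit R3 -> on_hand[A=43 B=35 C=56 D=41] avail[A=43 B=35 C=56 D=41] open={}
Step 7: reserve R4 D 5 -> on_hand[A=43 B=35 C=56 D=41] avail[A=43 B=35 C=56 D=36] open={R4}
Step 8: reserve R5 B 4 -> on_hand[A=43 B=35 C=56 D=41] avail[A=43 B=31 C=56 D=36] open={R4,R5}
Step 9: commit R5 -> on_hand[A=43 B=31 C=56 D=41] avail[A=43 B=31 C=56 D=36] open={R4}
Step 10: reserve R6 A 7 -> on_hand[A=43 B=31 C=56 D=41] avail[A=36 B=31 C=56 D=36] open={R4,R6}
Step 11: reserve R7 D 9 -> on_hand[A=43 B=31 C=56 D=41] avail[A=36 B=31 C=56 D=27] open={R4,R6,R7}
Step 12: commit R6 -> on_hand[A=36 B=31 C=56 D=41] avail[A=36 B=31 C=56 D=27] open={R4,R7}
Step 13: reserve R8 B 9 -> on_hand[A=36 B=31 C=56 D=41] avail[A=36 B=22 C=56 D=27] open={R4,R7,R8}
Step 14: commit R4 -> on_hand[A=36 B=31 C=56 D=36] avail[A=36 B=22 C=56 D=27] open={R7,R8}
Step 15: reserve R9 C 4 -> on_hand[A=36 B=31 C=56 D=36] avail[A=36 B=22 C=52 D=27] open={R7,R8,R9}
Step 16: commit R8 -> on_hand[A=36 B=22 C=56 D=36] avail[A=36 B=22 C=52 D=27] open={R7,R9}
Step 17: reserve R10 B 6 -> on_hand[A=36 B=22 C=56 D=36] avail[A=36 B=16 C=52 D=27] open={R10,R7,R9}
Step 18: reserve R11 C 2 -> on_hand[A=36 B=22 C=56 D=36] avail[A=36 B=16 C=50 D=27] open={R10,R11,R7,R9}
Step 19: commit R7 -> on_hand[A=36 B=22 C=56 D=27] avail[A=36 B=16 C=50 D=27] open={R10,R11,R9}
Step 20: reserve R12 C 6 -> on_hand[A=36 B=22 C=56 D=27] avail[A=36 B=16 C=44 D=27] open={R10,R11,R12,R9}
Step 21: cancel R10 -> on_hand[A=36 B=22 C=56 D=27] avail[A=36 B=22 C=44 D=27] open={R11,R12,R9}
Step 22: reserve R13 C 4 -> on_hand[A=36 B=22 C=56 D=27] avail[A=36 B=22 C=40 D=27] open={R11,R12,R13,R9}
Step 23: cancel R9 -> on_hand[A=36 B=22 C=56 D=27] avail[A=36 B=22 C=44 D=27] open={R11,R12,R13}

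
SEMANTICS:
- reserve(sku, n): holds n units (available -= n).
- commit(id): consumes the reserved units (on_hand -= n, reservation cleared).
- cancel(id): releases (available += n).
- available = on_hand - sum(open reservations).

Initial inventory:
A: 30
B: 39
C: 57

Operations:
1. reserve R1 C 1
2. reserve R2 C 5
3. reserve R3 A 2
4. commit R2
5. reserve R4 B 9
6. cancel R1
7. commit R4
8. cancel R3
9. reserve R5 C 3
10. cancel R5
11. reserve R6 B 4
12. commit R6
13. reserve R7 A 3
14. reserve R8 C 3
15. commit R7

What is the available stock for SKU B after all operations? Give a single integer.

Answer: 26

Derivation:
Step 1: reserve R1 C 1 -> on_hand[A=30 B=39 C=57] avail[A=30 B=39 C=56] open={R1}
Step 2: reserve R2 C 5 -> on_hand[A=30 B=39 C=57] avail[A=30 B=39 C=51] open={R1,R2}
Step 3: reserve R3 A 2 -> on_hand[A=30 B=39 C=57] avail[A=28 B=39 C=51] open={R1,R2,R3}
Step 4: commit R2 -> on_hand[A=30 B=39 C=52] avail[A=28 B=39 C=51] open={R1,R3}
Step 5: reserve R4 B 9 -> on_hand[A=30 B=39 C=52] avail[A=28 B=30 C=51] open={R1,R3,R4}
Step 6: cancel R1 -> on_hand[A=30 B=39 C=52] avail[A=28 B=30 C=52] open={R3,R4}
Step 7: commit R4 -> on_hand[A=30 B=30 C=52] avail[A=28 B=30 C=52] open={R3}
Step 8: cancel R3 -> on_hand[A=30 B=30 C=52] avail[A=30 B=30 C=52] open={}
Step 9: reserve R5 C 3 -> on_hand[A=30 B=30 C=52] avail[A=30 B=30 C=49] open={R5}
Step 10: cancel R5 -> on_hand[A=30 B=30 C=52] avail[A=30 B=30 C=52] open={}
Step 11: reserve R6 B 4 -> on_hand[A=30 B=30 C=52] avail[A=30 B=26 C=52] open={R6}
Step 12: commit R6 -> on_hand[A=30 B=26 C=52] avail[A=30 B=26 C=52] open={}
Step 13: reserve R7 A 3 -> on_hand[A=30 B=26 C=52] avail[A=27 B=26 C=52] open={R7}
Step 14: reserve R8 C 3 -> on_hand[A=30 B=26 C=52] avail[A=27 B=26 C=49] open={R7,R8}
Step 15: commit R7 -> on_hand[A=27 B=26 C=52] avail[A=27 B=26 C=49] open={R8}
Final available[B] = 26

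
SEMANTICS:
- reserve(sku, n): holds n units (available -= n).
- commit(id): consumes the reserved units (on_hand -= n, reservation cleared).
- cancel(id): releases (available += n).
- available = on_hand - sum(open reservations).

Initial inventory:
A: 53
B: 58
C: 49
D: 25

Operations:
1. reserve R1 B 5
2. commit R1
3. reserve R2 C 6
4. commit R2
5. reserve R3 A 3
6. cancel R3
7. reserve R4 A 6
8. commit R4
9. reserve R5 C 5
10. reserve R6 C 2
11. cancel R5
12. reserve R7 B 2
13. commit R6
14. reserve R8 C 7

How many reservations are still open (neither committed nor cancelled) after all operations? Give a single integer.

Answer: 2

Derivation:
Step 1: reserve R1 B 5 -> on_hand[A=53 B=58 C=49 D=25] avail[A=53 B=53 C=49 D=25] open={R1}
Step 2: commit R1 -> on_hand[A=53 B=53 C=49 D=25] avail[A=53 B=53 C=49 D=25] open={}
Step 3: reserve R2 C 6 -> on_hand[A=53 B=53 C=49 D=25] avail[A=53 B=53 C=43 D=25] open={R2}
Step 4: commit R2 -> on_hand[A=53 B=53 C=43 D=25] avail[A=53 B=53 C=43 D=25] open={}
Step 5: reserve R3 A 3 -> on_hand[A=53 B=53 C=43 D=25] avail[A=50 B=53 C=43 D=25] open={R3}
Step 6: cancel R3 -> on_hand[A=53 B=53 C=43 D=25] avail[A=53 B=53 C=43 D=25] open={}
Step 7: reserve R4 A 6 -> on_hand[A=53 B=53 C=43 D=25] avail[A=47 B=53 C=43 D=25] open={R4}
Step 8: commit R4 -> on_hand[A=47 B=53 C=43 D=25] avail[A=47 B=53 C=43 D=25] open={}
Step 9: reserve R5 C 5 -> on_hand[A=47 B=53 C=43 D=25] avail[A=47 B=53 C=38 D=25] open={R5}
Step 10: reserve R6 C 2 -> on_hand[A=47 B=53 C=43 D=25] avail[A=47 B=53 C=36 D=25] open={R5,R6}
Step 11: cancel R5 -> on_hand[A=47 B=53 C=43 D=25] avail[A=47 B=53 C=41 D=25] open={R6}
Step 12: reserve R7 B 2 -> on_hand[A=47 B=53 C=43 D=25] avail[A=47 B=51 C=41 D=25] open={R6,R7}
Step 13: commit R6 -> on_hand[A=47 B=53 C=41 D=25] avail[A=47 B=51 C=41 D=25] open={R7}
Step 14: reserve R8 C 7 -> on_hand[A=47 B=53 C=41 D=25] avail[A=47 B=51 C=34 D=25] open={R7,R8}
Open reservations: ['R7', 'R8'] -> 2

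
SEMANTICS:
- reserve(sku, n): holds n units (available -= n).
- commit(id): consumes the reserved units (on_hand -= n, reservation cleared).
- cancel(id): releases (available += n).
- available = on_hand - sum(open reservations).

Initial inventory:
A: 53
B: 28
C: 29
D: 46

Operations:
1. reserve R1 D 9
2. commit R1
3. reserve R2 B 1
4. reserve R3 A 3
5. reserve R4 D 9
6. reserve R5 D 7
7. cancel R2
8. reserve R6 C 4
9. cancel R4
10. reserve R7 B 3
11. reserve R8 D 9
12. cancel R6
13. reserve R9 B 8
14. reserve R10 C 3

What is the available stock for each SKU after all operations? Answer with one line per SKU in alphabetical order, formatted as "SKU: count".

Answer: A: 50
B: 17
C: 26
D: 21

Derivation:
Step 1: reserve R1 D 9 -> on_hand[A=53 B=28 C=29 D=46] avail[A=53 B=28 C=29 D=37] open={R1}
Step 2: commit R1 -> on_hand[A=53 B=28 C=29 D=37] avail[A=53 B=28 C=29 D=37] open={}
Step 3: reserve R2 B 1 -> on_hand[A=53 B=28 C=29 D=37] avail[A=53 B=27 C=29 D=37] open={R2}
Step 4: reserve R3 A 3 -> on_hand[A=53 B=28 C=29 D=37] avail[A=50 B=27 C=29 D=37] open={R2,R3}
Step 5: reserve R4 D 9 -> on_hand[A=53 B=28 C=29 D=37] avail[A=50 B=27 C=29 D=28] open={R2,R3,R4}
Step 6: reserve R5 D 7 -> on_hand[A=53 B=28 C=29 D=37] avail[A=50 B=27 C=29 D=21] open={R2,R3,R4,R5}
Step 7: cancel R2 -> on_hand[A=53 B=28 C=29 D=37] avail[A=50 B=28 C=29 D=21] open={R3,R4,R5}
Step 8: reserve R6 C 4 -> on_hand[A=53 B=28 C=29 D=37] avail[A=50 B=28 C=25 D=21] open={R3,R4,R5,R6}
Step 9: cancel R4 -> on_hand[A=53 B=28 C=29 D=37] avail[A=50 B=28 C=25 D=30] open={R3,R5,R6}
Step 10: reserve R7 B 3 -> on_hand[A=53 B=28 C=29 D=37] avail[A=50 B=25 C=25 D=30] open={R3,R5,R6,R7}
Step 11: reserve R8 D 9 -> on_hand[A=53 B=28 C=29 D=37] avail[A=50 B=25 C=25 D=21] open={R3,R5,R6,R7,R8}
Step 12: cancel R6 -> on_hand[A=53 B=28 C=29 D=37] avail[A=50 B=25 C=29 D=21] open={R3,R5,R7,R8}
Step 13: reserve R9 B 8 -> on_hand[A=53 B=28 C=29 D=37] avail[A=50 B=17 C=29 D=21] open={R3,R5,R7,R8,R9}
Step 14: reserve R10 C 3 -> on_hand[A=53 B=28 C=29 D=37] avail[A=50 B=17 C=26 D=21] open={R10,R3,R5,R7,R8,R9}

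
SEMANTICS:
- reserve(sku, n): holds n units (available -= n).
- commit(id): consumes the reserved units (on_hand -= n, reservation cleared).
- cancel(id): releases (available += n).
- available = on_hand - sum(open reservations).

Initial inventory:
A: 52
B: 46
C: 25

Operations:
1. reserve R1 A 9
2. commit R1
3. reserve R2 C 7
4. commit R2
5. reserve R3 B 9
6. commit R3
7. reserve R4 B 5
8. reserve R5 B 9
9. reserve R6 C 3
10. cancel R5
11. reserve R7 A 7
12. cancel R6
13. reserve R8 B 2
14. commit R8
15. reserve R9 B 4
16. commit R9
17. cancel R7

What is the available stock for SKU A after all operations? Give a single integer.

Answer: 43

Derivation:
Step 1: reserve R1 A 9 -> on_hand[A=52 B=46 C=25] avail[A=43 B=46 C=25] open={R1}
Step 2: commit R1 -> on_hand[A=43 B=46 C=25] avail[A=43 B=46 C=25] open={}
Step 3: reserve R2 C 7 -> on_hand[A=43 B=46 C=25] avail[A=43 B=46 C=18] open={R2}
Step 4: commit R2 -> on_hand[A=43 B=46 C=18] avail[A=43 B=46 C=18] open={}
Step 5: reserve R3 B 9 -> on_hand[A=43 B=46 C=18] avail[A=43 B=37 C=18] open={R3}
Step 6: commit R3 -> on_hand[A=43 B=37 C=18] avail[A=43 B=37 C=18] open={}
Step 7: reserve R4 B 5 -> on_hand[A=43 B=37 C=18] avail[A=43 B=32 C=18] open={R4}
Step 8: reserve R5 B 9 -> on_hand[A=43 B=37 C=18] avail[A=43 B=23 C=18] open={R4,R5}
Step 9: reserve R6 C 3 -> on_hand[A=43 B=37 C=18] avail[A=43 B=23 C=15] open={R4,R5,R6}
Step 10: cancel R5 -> on_hand[A=43 B=37 C=18] avail[A=43 B=32 C=15] open={R4,R6}
Step 11: reserve R7 A 7 -> on_hand[A=43 B=37 C=18] avail[A=36 B=32 C=15] open={R4,R6,R7}
Step 12: cancel R6 -> on_hand[A=43 B=37 C=18] avail[A=36 B=32 C=18] open={R4,R7}
Step 13: reserve R8 B 2 -> on_hand[A=43 B=37 C=18] avail[A=36 B=30 C=18] open={R4,R7,R8}
Step 14: commit R8 -> on_hand[A=43 B=35 C=18] avail[A=36 B=30 C=18] open={R4,R7}
Step 15: reserve R9 B 4 -> on_hand[A=43 B=35 C=18] avail[A=36 B=26 C=18] open={R4,R7,R9}
Step 16: commit R9 -> on_hand[A=43 B=31 C=18] avail[A=36 B=26 C=18] open={R4,R7}
Step 17: cancel R7 -> on_hand[A=43 B=31 C=18] avail[A=43 B=26 C=18] open={R4}
Final available[A] = 43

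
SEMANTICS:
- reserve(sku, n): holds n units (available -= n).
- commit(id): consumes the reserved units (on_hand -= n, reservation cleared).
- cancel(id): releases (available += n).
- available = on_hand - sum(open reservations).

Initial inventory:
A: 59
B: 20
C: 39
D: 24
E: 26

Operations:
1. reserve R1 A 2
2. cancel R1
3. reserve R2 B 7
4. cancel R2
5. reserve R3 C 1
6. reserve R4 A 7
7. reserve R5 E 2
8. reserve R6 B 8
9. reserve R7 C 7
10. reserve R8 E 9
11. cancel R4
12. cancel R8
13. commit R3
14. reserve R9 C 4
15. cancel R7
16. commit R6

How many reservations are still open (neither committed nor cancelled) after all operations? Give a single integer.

Answer: 2

Derivation:
Step 1: reserve R1 A 2 -> on_hand[A=59 B=20 C=39 D=24 E=26] avail[A=57 B=20 C=39 D=24 E=26] open={R1}
Step 2: cancel R1 -> on_hand[A=59 B=20 C=39 D=24 E=26] avail[A=59 B=20 C=39 D=24 E=26] open={}
Step 3: reserve R2 B 7 -> on_hand[A=59 B=20 C=39 D=24 E=26] avail[A=59 B=13 C=39 D=24 E=26] open={R2}
Step 4: cancel R2 -> on_hand[A=59 B=20 C=39 D=24 E=26] avail[A=59 B=20 C=39 D=24 E=26] open={}
Step 5: reserve R3 C 1 -> on_hand[A=59 B=20 C=39 D=24 E=26] avail[A=59 B=20 C=38 D=24 E=26] open={R3}
Step 6: reserve R4 A 7 -> on_hand[A=59 B=20 C=39 D=24 E=26] avail[A=52 B=20 C=38 D=24 E=26] open={R3,R4}
Step 7: reserve R5 E 2 -> on_hand[A=59 B=20 C=39 D=24 E=26] avail[A=52 B=20 C=38 D=24 E=24] open={R3,R4,R5}
Step 8: reserve R6 B 8 -> on_hand[A=59 B=20 C=39 D=24 E=26] avail[A=52 B=12 C=38 D=24 E=24] open={R3,R4,R5,R6}
Step 9: reserve R7 C 7 -> on_hand[A=59 B=20 C=39 D=24 E=26] avail[A=52 B=12 C=31 D=24 E=24] open={R3,R4,R5,R6,R7}
Step 10: reserve R8 E 9 -> on_hand[A=59 B=20 C=39 D=24 E=26] avail[A=52 B=12 C=31 D=24 E=15] open={R3,R4,R5,R6,R7,R8}
Step 11: cancel R4 -> on_hand[A=59 B=20 C=39 D=24 E=26] avail[A=59 B=12 C=31 D=24 E=15] open={R3,R5,R6,R7,R8}
Step 12: cancel R8 -> on_hand[A=59 B=20 C=39 D=24 E=26] avail[A=59 B=12 C=31 D=24 E=24] open={R3,R5,R6,R7}
Step 13: commit R3 -> on_hand[A=59 B=20 C=38 D=24 E=26] avail[A=59 B=12 C=31 D=24 E=24] open={R5,R6,R7}
Step 14: reserve R9 C 4 -> on_hand[A=59 B=20 C=38 D=24 E=26] avail[A=59 B=12 C=27 D=24 E=24] open={R5,R6,R7,R9}
Step 15: cancel R7 -> on_hand[A=59 B=20 C=38 D=24 E=26] avail[A=59 B=12 C=34 D=24 E=24] open={R5,R6,R9}
Step 16: commit R6 -> on_hand[A=59 B=12 C=38 D=24 E=26] avail[A=59 B=12 C=34 D=24 E=24] open={R5,R9}
Open reservations: ['R5', 'R9'] -> 2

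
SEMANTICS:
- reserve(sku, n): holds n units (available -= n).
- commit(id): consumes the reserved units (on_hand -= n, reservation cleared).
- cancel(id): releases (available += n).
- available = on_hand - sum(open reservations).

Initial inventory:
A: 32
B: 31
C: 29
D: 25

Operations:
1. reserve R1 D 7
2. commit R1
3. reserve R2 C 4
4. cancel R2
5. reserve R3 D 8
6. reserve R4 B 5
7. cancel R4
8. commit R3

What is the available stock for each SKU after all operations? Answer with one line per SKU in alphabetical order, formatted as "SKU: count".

Answer: A: 32
B: 31
C: 29
D: 10

Derivation:
Step 1: reserve R1 D 7 -> on_hand[A=32 B=31 C=29 D=25] avail[A=32 B=31 C=29 D=18] open={R1}
Step 2: commit R1 -> on_hand[A=32 B=31 C=29 D=18] avail[A=32 B=31 C=29 D=18] open={}
Step 3: reserve R2 C 4 -> on_hand[A=32 B=31 C=29 D=18] avail[A=32 B=31 C=25 D=18] open={R2}
Step 4: cancel R2 -> on_hand[A=32 B=31 C=29 D=18] avail[A=32 B=31 C=29 D=18] open={}
Step 5: reserve R3 D 8 -> on_hand[A=32 B=31 C=29 D=18] avail[A=32 B=31 C=29 D=10] open={R3}
Step 6: reserve R4 B 5 -> on_hand[A=32 B=31 C=29 D=18] avail[A=32 B=26 C=29 D=10] open={R3,R4}
Step 7: cancel R4 -> on_hand[A=32 B=31 C=29 D=18] avail[A=32 B=31 C=29 D=10] open={R3}
Step 8: commit R3 -> on_hand[A=32 B=31 C=29 D=10] avail[A=32 B=31 C=29 D=10] open={}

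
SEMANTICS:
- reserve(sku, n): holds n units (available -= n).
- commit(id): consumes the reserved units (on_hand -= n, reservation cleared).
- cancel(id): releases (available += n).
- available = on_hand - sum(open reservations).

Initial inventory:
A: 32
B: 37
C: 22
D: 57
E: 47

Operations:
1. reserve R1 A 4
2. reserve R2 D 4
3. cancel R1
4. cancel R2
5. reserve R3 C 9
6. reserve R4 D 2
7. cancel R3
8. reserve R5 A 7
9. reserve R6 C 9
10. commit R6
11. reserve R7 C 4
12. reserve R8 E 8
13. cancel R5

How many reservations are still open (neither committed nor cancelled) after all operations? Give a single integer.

Step 1: reserve R1 A 4 -> on_hand[A=32 B=37 C=22 D=57 E=47] avail[A=28 B=37 C=22 D=57 E=47] open={R1}
Step 2: reserve R2 D 4 -> on_hand[A=32 B=37 C=22 D=57 E=47] avail[A=28 B=37 C=22 D=53 E=47] open={R1,R2}
Step 3: cancel R1 -> on_hand[A=32 B=37 C=22 D=57 E=47] avail[A=32 B=37 C=22 D=53 E=47] open={R2}
Step 4: cancel R2 -> on_hand[A=32 B=37 C=22 D=57 E=47] avail[A=32 B=37 C=22 D=57 E=47] open={}
Step 5: reserve R3 C 9 -> on_hand[A=32 B=37 C=22 D=57 E=47] avail[A=32 B=37 C=13 D=57 E=47] open={R3}
Step 6: reserve R4 D 2 -> on_hand[A=32 B=37 C=22 D=57 E=47] avail[A=32 B=37 C=13 D=55 E=47] open={R3,R4}
Step 7: cancel R3 -> on_hand[A=32 B=37 C=22 D=57 E=47] avail[A=32 B=37 C=22 D=55 E=47] open={R4}
Step 8: reserve R5 A 7 -> on_hand[A=32 B=37 C=22 D=57 E=47] avail[A=25 B=37 C=22 D=55 E=47] open={R4,R5}
Step 9: reserve R6 C 9 -> on_hand[A=32 B=37 C=22 D=57 E=47] avail[A=25 B=37 C=13 D=55 E=47] open={R4,R5,R6}
Step 10: commit R6 -> on_hand[A=32 B=37 C=13 D=57 E=47] avail[A=25 B=37 C=13 D=55 E=47] open={R4,R5}
Step 11: reserve R7 C 4 -> on_hand[A=32 B=37 C=13 D=57 E=47] avail[A=25 B=37 C=9 D=55 E=47] open={R4,R5,R7}
Step 12: reserve R8 E 8 -> on_hand[A=32 B=37 C=13 D=57 E=47] avail[A=25 B=37 C=9 D=55 E=39] open={R4,R5,R7,R8}
Step 13: cancel R5 -> on_hand[A=32 B=37 C=13 D=57 E=47] avail[A=32 B=37 C=9 D=55 E=39] open={R4,R7,R8}
Open reservations: ['R4', 'R7', 'R8'] -> 3

Answer: 3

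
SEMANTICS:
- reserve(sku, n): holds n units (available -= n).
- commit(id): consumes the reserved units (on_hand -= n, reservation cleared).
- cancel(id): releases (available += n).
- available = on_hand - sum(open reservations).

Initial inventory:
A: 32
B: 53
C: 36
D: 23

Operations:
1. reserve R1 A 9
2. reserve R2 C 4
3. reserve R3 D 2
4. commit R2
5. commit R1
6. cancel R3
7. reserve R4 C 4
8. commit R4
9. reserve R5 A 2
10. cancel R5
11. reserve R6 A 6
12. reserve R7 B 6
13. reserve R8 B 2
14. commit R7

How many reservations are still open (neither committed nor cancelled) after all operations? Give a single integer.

Step 1: reserve R1 A 9 -> on_hand[A=32 B=53 C=36 D=23] avail[A=23 B=53 C=36 D=23] open={R1}
Step 2: reserve R2 C 4 -> on_hand[A=32 B=53 C=36 D=23] avail[A=23 B=53 C=32 D=23] open={R1,R2}
Step 3: reserve R3 D 2 -> on_hand[A=32 B=53 C=36 D=23] avail[A=23 B=53 C=32 D=21] open={R1,R2,R3}
Step 4: commit R2 -> on_hand[A=32 B=53 C=32 D=23] avail[A=23 B=53 C=32 D=21] open={R1,R3}
Step 5: commit R1 -> on_hand[A=23 B=53 C=32 D=23] avail[A=23 B=53 C=32 D=21] open={R3}
Step 6: cancel R3 -> on_hand[A=23 B=53 C=32 D=23] avail[A=23 B=53 C=32 D=23] open={}
Step 7: reserve R4 C 4 -> on_hand[A=23 B=53 C=32 D=23] avail[A=23 B=53 C=28 D=23] open={R4}
Step 8: commit R4 -> on_hand[A=23 B=53 C=28 D=23] avail[A=23 B=53 C=28 D=23] open={}
Step 9: reserve R5 A 2 -> on_hand[A=23 B=53 C=28 D=23] avail[A=21 B=53 C=28 D=23] open={R5}
Step 10: cancel R5 -> on_hand[A=23 B=53 C=28 D=23] avail[A=23 B=53 C=28 D=23] open={}
Step 11: reserve R6 A 6 -> on_hand[A=23 B=53 C=28 D=23] avail[A=17 B=53 C=28 D=23] open={R6}
Step 12: reserve R7 B 6 -> on_hand[A=23 B=53 C=28 D=23] avail[A=17 B=47 C=28 D=23] open={R6,R7}
Step 13: reserve R8 B 2 -> on_hand[A=23 B=53 C=28 D=23] avail[A=17 B=45 C=28 D=23] open={R6,R7,R8}
Step 14: commit R7 -> on_hand[A=23 B=47 C=28 D=23] avail[A=17 B=45 C=28 D=23] open={R6,R8}
Open reservations: ['R6', 'R8'] -> 2

Answer: 2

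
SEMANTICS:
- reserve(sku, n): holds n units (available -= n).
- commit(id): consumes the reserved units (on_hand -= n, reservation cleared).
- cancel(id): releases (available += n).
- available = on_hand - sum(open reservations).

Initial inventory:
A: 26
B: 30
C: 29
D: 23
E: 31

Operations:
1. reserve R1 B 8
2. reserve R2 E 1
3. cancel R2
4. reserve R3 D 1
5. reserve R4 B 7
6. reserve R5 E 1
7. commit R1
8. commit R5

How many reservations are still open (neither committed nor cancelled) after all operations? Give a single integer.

Answer: 2

Derivation:
Step 1: reserve R1 B 8 -> on_hand[A=26 B=30 C=29 D=23 E=31] avail[A=26 B=22 C=29 D=23 E=31] open={R1}
Step 2: reserve R2 E 1 -> on_hand[A=26 B=30 C=29 D=23 E=31] avail[A=26 B=22 C=29 D=23 E=30] open={R1,R2}
Step 3: cancel R2 -> on_hand[A=26 B=30 C=29 D=23 E=31] avail[A=26 B=22 C=29 D=23 E=31] open={R1}
Step 4: reserve R3 D 1 -> on_hand[A=26 B=30 C=29 D=23 E=31] avail[A=26 B=22 C=29 D=22 E=31] open={R1,R3}
Step 5: reserve R4 B 7 -> on_hand[A=26 B=30 C=29 D=23 E=31] avail[A=26 B=15 C=29 D=22 E=31] open={R1,R3,R4}
Step 6: reserve R5 E 1 -> on_hand[A=26 B=30 C=29 D=23 E=31] avail[A=26 B=15 C=29 D=22 E=30] open={R1,R3,R4,R5}
Step 7: commit R1 -> on_hand[A=26 B=22 C=29 D=23 E=31] avail[A=26 B=15 C=29 D=22 E=30] open={R3,R4,R5}
Step 8: commit R5 -> on_hand[A=26 B=22 C=29 D=23 E=30] avail[A=26 B=15 C=29 D=22 E=30] open={R3,R4}
Open reservations: ['R3', 'R4'] -> 2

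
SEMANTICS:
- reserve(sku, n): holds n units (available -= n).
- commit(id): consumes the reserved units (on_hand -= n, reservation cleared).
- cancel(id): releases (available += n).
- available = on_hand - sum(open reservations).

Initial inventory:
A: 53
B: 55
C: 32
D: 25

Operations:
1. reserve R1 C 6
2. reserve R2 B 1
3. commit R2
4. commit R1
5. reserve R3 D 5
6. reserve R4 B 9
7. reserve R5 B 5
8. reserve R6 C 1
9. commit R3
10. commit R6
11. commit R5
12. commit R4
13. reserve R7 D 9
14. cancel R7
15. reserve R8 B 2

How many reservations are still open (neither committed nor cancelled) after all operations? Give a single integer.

Step 1: reserve R1 C 6 -> on_hand[A=53 B=55 C=32 D=25] avail[A=53 B=55 C=26 D=25] open={R1}
Step 2: reserve R2 B 1 -> on_hand[A=53 B=55 C=32 D=25] avail[A=53 B=54 C=26 D=25] open={R1,R2}
Step 3: commit R2 -> on_hand[A=53 B=54 C=32 D=25] avail[A=53 B=54 C=26 D=25] open={R1}
Step 4: commit R1 -> on_hand[A=53 B=54 C=26 D=25] avail[A=53 B=54 C=26 D=25] open={}
Step 5: reserve R3 D 5 -> on_hand[A=53 B=54 C=26 D=25] avail[A=53 B=54 C=26 D=20] open={R3}
Step 6: reserve R4 B 9 -> on_hand[A=53 B=54 C=26 D=25] avail[A=53 B=45 C=26 D=20] open={R3,R4}
Step 7: reserve R5 B 5 -> on_hand[A=53 B=54 C=26 D=25] avail[A=53 B=40 C=26 D=20] open={R3,R4,R5}
Step 8: reserve R6 C 1 -> on_hand[A=53 B=54 C=26 D=25] avail[A=53 B=40 C=25 D=20] open={R3,R4,R5,R6}
Step 9: commit R3 -> on_hand[A=53 B=54 C=26 D=20] avail[A=53 B=40 C=25 D=20] open={R4,R5,R6}
Step 10: commit R6 -> on_hand[A=53 B=54 C=25 D=20] avail[A=53 B=40 C=25 D=20] open={R4,R5}
Step 11: commit R5 -> on_hand[A=53 B=49 C=25 D=20] avail[A=53 B=40 C=25 D=20] open={R4}
Step 12: commit R4 -> on_hand[A=53 B=40 C=25 D=20] avail[A=53 B=40 C=25 D=20] open={}
Step 13: reserve R7 D 9 -> on_hand[A=53 B=40 C=25 D=20] avail[A=53 B=40 C=25 D=11] open={R7}
Step 14: cancel R7 -> on_hand[A=53 B=40 C=25 D=20] avail[A=53 B=40 C=25 D=20] open={}
Step 15: reserve R8 B 2 -> on_hand[A=53 B=40 C=25 D=20] avail[A=53 B=38 C=25 D=20] open={R8}
Open reservations: ['R8'] -> 1

Answer: 1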